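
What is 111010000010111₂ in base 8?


Group into 3-bit groups: 111010000010111
  111 = 7
  010 = 2
  000 = 0
  010 = 2
  111 = 7
= 0o72027


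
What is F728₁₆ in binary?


Each hex digit → 4 binary bits:
  F = 1111
  7 = 0111
  2 = 0010
  8 = 1000
Concatenate: 1111 0111 0010 1000
= 1111011100101000


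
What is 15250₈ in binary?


Each octal digit → 3 binary bits:
  1 = 001
  5 = 101
  2 = 010
  5 = 101
  0 = 000
Concatenate: 001 101 010 101 000
= 001101010101000


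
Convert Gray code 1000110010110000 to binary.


Gray code: 1000110010110000
MSB stays the same: 1
Each subsequent bit = prev_binary XOR current_gray:
  B[1] = 1 XOR 0 = 1
  B[2] = 1 XOR 0 = 1
  B[3] = 1 XOR 0 = 1
  B[4] = 1 XOR 1 = 0
  B[5] = 0 XOR 1 = 1
  B[6] = 1 XOR 0 = 1
  B[7] = 1 XOR 0 = 1
  B[8] = 1 XOR 1 = 0
  B[9] = 0 XOR 0 = 0
  B[10] = 0 XOR 1 = 1
  B[11] = 1 XOR 1 = 0
  B[12] = 0 XOR 0 = 0
  B[13] = 0 XOR 0 = 0
  B[14] = 0 XOR 0 = 0
  B[15] = 0 XOR 0 = 0
= 1111011100100000 (63264 decimal)


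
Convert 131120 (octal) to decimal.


Positional values:
Position 0: 0 × 8^0 = 0
Position 1: 2 × 8^1 = 16
Position 2: 1 × 8^2 = 64
Position 3: 1 × 8^3 = 512
Position 4: 3 × 8^4 = 12288
Position 5: 1 × 8^5 = 32768
Sum = 0 + 16 + 64 + 512 + 12288 + 32768
= 45648


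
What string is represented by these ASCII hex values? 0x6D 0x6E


Codes (hex): 0x6D 0x6E
Per-code ASCII lookup:
  0x6D = 109  (range 97-122: lowercase, 109 - 97 = 12) → 'm'
  0x6E = 110  (range 97-122: lowercase, 110 - 97 = 13) → 'n'
= 'mn'


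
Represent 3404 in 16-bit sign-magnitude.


Sign bit: 0 (positive)
Magnitude: 3404 = 000110101001100
= 0000110101001100


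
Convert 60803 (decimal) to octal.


Divide by 8 repeatedly:
60803 ÷ 8 = 7600 remainder 3
7600 ÷ 8 = 950 remainder 0
950 ÷ 8 = 118 remainder 6
118 ÷ 8 = 14 remainder 6
14 ÷ 8 = 1 remainder 6
1 ÷ 8 = 0 remainder 1
Reading remainders bottom-up:
= 0o166603


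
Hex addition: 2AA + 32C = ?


Align and add column by column (LSB to MSB, each column mod 16 with carry):
  02AA
+ 032C
  ----
  col 0: A(10) + C(12) + 0 (carry in) = 22 → 6(6), carry out 1
  col 1: A(10) + 2(2) + 1 (carry in) = 13 → D(13), carry out 0
  col 2: 2(2) + 3(3) + 0 (carry in) = 5 → 5(5), carry out 0
  col 3: 0(0) + 0(0) + 0 (carry in) = 0 → 0(0), carry out 0
Reading digits MSB→LSB: 05D6
Strip leading zeros: 5D6
= 0x5D6


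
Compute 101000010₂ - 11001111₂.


Align and subtract column by column (LSB to MSB, borrowing when needed):
  101000010
- 011001111
  ---------
  col 0: (0 - 0 borrow-in) - 1 → borrow from next column: (0+2) - 1 = 1, borrow out 1
  col 1: (1 - 1 borrow-in) - 1 → borrow from next column: (0+2) - 1 = 1, borrow out 1
  col 2: (0 - 1 borrow-in) - 1 → borrow from next column: (-1+2) - 1 = 0, borrow out 1
  col 3: (0 - 1 borrow-in) - 1 → borrow from next column: (-1+2) - 1 = 0, borrow out 1
  col 4: (0 - 1 borrow-in) - 0 → borrow from next column: (-1+2) - 0 = 1, borrow out 1
  col 5: (0 - 1 borrow-in) - 0 → borrow from next column: (-1+2) - 0 = 1, borrow out 1
  col 6: (1 - 1 borrow-in) - 1 → borrow from next column: (0+2) - 1 = 1, borrow out 1
  col 7: (0 - 1 borrow-in) - 1 → borrow from next column: (-1+2) - 1 = 0, borrow out 1
  col 8: (1 - 1 borrow-in) - 0 → 0 - 0 = 0, borrow out 0
Reading bits MSB→LSB: 001110011
Strip leading zeros: 1110011
= 1110011


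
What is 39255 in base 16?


Divide by 16 repeatedly:
39255 ÷ 16 = 2453 remainder 7 (7)
2453 ÷ 16 = 153 remainder 5 (5)
153 ÷ 16 = 9 remainder 9 (9)
9 ÷ 16 = 0 remainder 9 (9)
Reading remainders bottom-up:
= 0x9957


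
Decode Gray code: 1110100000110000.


Gray code: 1110100000110000
MSB stays the same: 1
Each subsequent bit = prev_binary XOR current_gray:
  B[1] = 1 XOR 1 = 0
  B[2] = 0 XOR 1 = 1
  B[3] = 1 XOR 0 = 1
  B[4] = 1 XOR 1 = 0
  B[5] = 0 XOR 0 = 0
  B[6] = 0 XOR 0 = 0
  B[7] = 0 XOR 0 = 0
  B[8] = 0 XOR 0 = 0
  B[9] = 0 XOR 0 = 0
  B[10] = 0 XOR 1 = 1
  B[11] = 1 XOR 1 = 0
  B[12] = 0 XOR 0 = 0
  B[13] = 0 XOR 0 = 0
  B[14] = 0 XOR 0 = 0
  B[15] = 0 XOR 0 = 0
= 1011000000100000 (45088 decimal)


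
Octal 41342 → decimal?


Positional values:
Position 0: 2 × 8^0 = 2
Position 1: 4 × 8^1 = 32
Position 2: 3 × 8^2 = 192
Position 3: 1 × 8^3 = 512
Position 4: 4 × 8^4 = 16384
Sum = 2 + 32 + 192 + 512 + 16384
= 17122


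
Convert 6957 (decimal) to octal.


Divide by 8 repeatedly:
6957 ÷ 8 = 869 remainder 5
869 ÷ 8 = 108 remainder 5
108 ÷ 8 = 13 remainder 4
13 ÷ 8 = 1 remainder 5
1 ÷ 8 = 0 remainder 1
Reading remainders bottom-up:
= 0o15455


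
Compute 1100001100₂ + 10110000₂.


Align and add column by column (LSB to MSB, carry propagating):
  01100001100
+ 00010110000
  -----------
  col 0: 0 + 0 + 0 (carry in) = 0 → bit 0, carry out 0
  col 1: 0 + 0 + 0 (carry in) = 0 → bit 0, carry out 0
  col 2: 1 + 0 + 0 (carry in) = 1 → bit 1, carry out 0
  col 3: 1 + 0 + 0 (carry in) = 1 → bit 1, carry out 0
  col 4: 0 + 1 + 0 (carry in) = 1 → bit 1, carry out 0
  col 5: 0 + 1 + 0 (carry in) = 1 → bit 1, carry out 0
  col 6: 0 + 0 + 0 (carry in) = 0 → bit 0, carry out 0
  col 7: 0 + 1 + 0 (carry in) = 1 → bit 1, carry out 0
  col 8: 1 + 0 + 0 (carry in) = 1 → bit 1, carry out 0
  col 9: 1 + 0 + 0 (carry in) = 1 → bit 1, carry out 0
  col 10: 0 + 0 + 0 (carry in) = 0 → bit 0, carry out 0
Reading bits MSB→LSB: 01110111100
Strip leading zeros: 1110111100
= 1110111100


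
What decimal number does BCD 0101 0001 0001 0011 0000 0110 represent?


Each 4-bit group → digit:
  0101 → 5
  0001 → 1
  0001 → 1
  0011 → 3
  0000 → 0
  0110 → 6
= 511306


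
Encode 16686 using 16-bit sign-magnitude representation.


Sign bit: 0 (positive)
Magnitude: 16686 = 100000100101110
= 0100000100101110


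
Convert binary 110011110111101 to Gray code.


Binary: 110011110111101
Gray code: G = B XOR (B >> 1)
B >> 1 = 011001111011110
110011110111101 XOR 011001111011110:
  1 XOR 0 = 1
  1 XOR 1 = 0
  0 XOR 1 = 1
  0 XOR 0 = 0
  1 XOR 0 = 1
  1 XOR 1 = 0
  1 XOR 1 = 0
  1 XOR 1 = 0
  0 XOR 1 = 1
  1 XOR 0 = 1
  1 XOR 1 = 0
  1 XOR 1 = 0
  1 XOR 1 = 0
  0 XOR 1 = 1
  1 XOR 0 = 1
= 101010001100011


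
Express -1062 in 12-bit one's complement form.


Original: 010000100110
Invert all bits:
  bit 0: 0 → 1
  bit 1: 1 → 0
  bit 2: 0 → 1
  bit 3: 0 → 1
  bit 4: 0 → 1
  bit 5: 0 → 1
  bit 6: 1 → 0
  bit 7: 0 → 1
  bit 8: 0 → 1
  bit 9: 1 → 0
  bit 10: 1 → 0
  bit 11: 0 → 1
= 101111011001


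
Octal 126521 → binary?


Each octal digit → 3 binary bits:
  1 = 001
  2 = 010
  6 = 110
  5 = 101
  2 = 010
  1 = 001
Concatenate: 001 010 110 101 010 001
= 001010110101010001


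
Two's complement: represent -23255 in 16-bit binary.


Original: 0101101011010111
Step 1 - Invert all bits: 1010010100101000
Step 2 - Add 1: 1010010100101000 + 1
= 1010010100101001 (represents -23255)


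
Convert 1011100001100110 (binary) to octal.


Group into 3-bit groups: 001011100001100110
  001 = 1
  011 = 3
  100 = 4
  001 = 1
  100 = 4
  110 = 6
= 0o134146


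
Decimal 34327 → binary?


Divide by 2 repeatedly:
34327 ÷ 2 = 17163 remainder 1
17163 ÷ 2 = 8581 remainder 1
8581 ÷ 2 = 4290 remainder 1
4290 ÷ 2 = 2145 remainder 0
2145 ÷ 2 = 1072 remainder 1
1072 ÷ 2 = 536 remainder 0
536 ÷ 2 = 268 remainder 0
268 ÷ 2 = 134 remainder 0
134 ÷ 2 = 67 remainder 0
67 ÷ 2 = 33 remainder 1
33 ÷ 2 = 16 remainder 1
16 ÷ 2 = 8 remainder 0
8 ÷ 2 = 4 remainder 0
4 ÷ 2 = 2 remainder 0
2 ÷ 2 = 1 remainder 0
1 ÷ 2 = 0 remainder 1
Reading remainders bottom-up:
= 1000011000010111


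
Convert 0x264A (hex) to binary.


Each hex digit → 4 binary bits:
  2 = 0010
  6 = 0110
  4 = 0100
  A = 1010
Concatenate: 0010 0110 0100 1010
= 0010011001001010


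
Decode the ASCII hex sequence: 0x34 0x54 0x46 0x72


Codes (hex): 0x34 0x54 0x46 0x72
Per-code ASCII lookup:
  0x34 = 52  (range 48-57: digits, 52 - 48 = 4) → '4'
  0x54 = 84  (range 65-90: uppercase, 84 - 65 = 19) → 'T'
  0x46 = 70  (range 65-90: uppercase, 70 - 65 = 5) → 'F'
  0x72 = 114  (range 97-122: lowercase, 114 - 97 = 17) → 'r'
= '4TFr'


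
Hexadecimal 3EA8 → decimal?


Positional values:
Position 0: 8 × 16^0 = 8 × 1 = 8
Position 1: A × 16^1 = 10 × 16 = 160
Position 2: E × 16^2 = 14 × 256 = 3584
Position 3: 3 × 16^3 = 3 × 4096 = 12288
Sum = 8 + 160 + 3584 + 12288
= 16040


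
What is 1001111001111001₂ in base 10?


Positional values:
Bit 0: 1 × 2^0 = 1
Bit 3: 1 × 2^3 = 8
Bit 4: 1 × 2^4 = 16
Bit 5: 1 × 2^5 = 32
Bit 6: 1 × 2^6 = 64
Bit 9: 1 × 2^9 = 512
Bit 10: 1 × 2^10 = 1024
Bit 11: 1 × 2^11 = 2048
Bit 12: 1 × 2^12 = 4096
Bit 15: 1 × 2^15 = 32768
Sum = 1 + 8 + 16 + 32 + 64 + 512 + 1024 + 2048 + 4096 + 32768
= 40569


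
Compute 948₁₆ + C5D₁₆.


Align and add column by column (LSB to MSB, each column mod 16 with carry):
  0948
+ 0C5D
  ----
  col 0: 8(8) + D(13) + 0 (carry in) = 21 → 5(5), carry out 1
  col 1: 4(4) + 5(5) + 1 (carry in) = 10 → A(10), carry out 0
  col 2: 9(9) + C(12) + 0 (carry in) = 21 → 5(5), carry out 1
  col 3: 0(0) + 0(0) + 1 (carry in) = 1 → 1(1), carry out 0
Reading digits MSB→LSB: 15A5
Strip leading zeros: 15A5
= 0x15A5


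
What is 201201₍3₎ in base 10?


Positional values (base 3):
  1 × 3^0 = 1 × 1 = 1
  0 × 3^1 = 0 × 3 = 0
  2 × 3^2 = 2 × 9 = 18
  1 × 3^3 = 1 × 27 = 27
  0 × 3^4 = 0 × 81 = 0
  2 × 3^5 = 2 × 243 = 486
Sum = 1 + 0 + 18 + 27 + 0 + 486
= 532


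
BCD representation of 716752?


Each digit → 4-bit binary:
  7 → 0111
  1 → 0001
  6 → 0110
  7 → 0111
  5 → 0101
  2 → 0010
= 0111 0001 0110 0111 0101 0010


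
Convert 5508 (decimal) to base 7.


Divide by 7 repeatedly:
5508 ÷ 7 = 786 remainder 6
786 ÷ 7 = 112 remainder 2
112 ÷ 7 = 16 remainder 0
16 ÷ 7 = 2 remainder 2
2 ÷ 7 = 0 remainder 2
Reading remainders bottom-up:
= 22026


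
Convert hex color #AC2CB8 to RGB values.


Hex: #AC2CB8
R = AC₁₆ = 172
G = 2C₁₆ = 44
B = B8₁₆ = 184
= RGB(172, 44, 184)


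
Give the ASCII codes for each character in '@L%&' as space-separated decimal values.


String: '@L%&'  (4 characters)
Per-character ASCII lookup:
  '@': special character: '@' = 64
  'L': uppercase starts at 65: 'L' = 65 + 11 = 76
  '%': special character: '%' = 37
  '&': special character: '&' = 38
= 64 76 37 38


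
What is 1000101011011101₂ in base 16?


Group into 4-bit nibbles: 1000101011011101
  1000 = 8
  1010 = A
  1101 = D
  1101 = D
= 0x8ADD


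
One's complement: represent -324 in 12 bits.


Original: 000101000100
Invert all bits:
  bit 0: 0 → 1
  bit 1: 0 → 1
  bit 2: 0 → 1
  bit 3: 1 → 0
  bit 4: 0 → 1
  bit 5: 1 → 0
  bit 6: 0 → 1
  bit 7: 0 → 1
  bit 8: 0 → 1
  bit 9: 1 → 0
  bit 10: 0 → 1
  bit 11: 0 → 1
= 111010111011


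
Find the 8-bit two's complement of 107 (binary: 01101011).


Original: 01101011
Step 1 - Invert all bits: 10010100
Step 2 - Add 1: 10010100 + 1
= 10010101 (represents -107)


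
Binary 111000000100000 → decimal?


Positional values:
Bit 5: 1 × 2^5 = 32
Bit 12: 1 × 2^12 = 4096
Bit 13: 1 × 2^13 = 8192
Bit 14: 1 × 2^14 = 16384
Sum = 32 + 4096 + 8192 + 16384
= 28704


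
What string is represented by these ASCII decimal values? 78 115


Codes (decimal): 78 115
Per-code ASCII lookup:
  78  (range 65-90: uppercase, 78 - 65 = 13) → 'N'
  115  (range 97-122: lowercase, 115 - 97 = 18) → 's'
= 'Ns'


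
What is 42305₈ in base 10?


Positional values:
Position 0: 5 × 8^0 = 5
Position 1: 0 × 8^1 = 0
Position 2: 3 × 8^2 = 192
Position 3: 2 × 8^3 = 1024
Position 4: 4 × 8^4 = 16384
Sum = 5 + 0 + 192 + 1024 + 16384
= 17605


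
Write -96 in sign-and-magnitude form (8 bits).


Sign bit: 1 (negative)
Magnitude: 96 = 1100000
= 11100000


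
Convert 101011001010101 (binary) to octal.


Group into 3-bit groups: 101011001010101
  101 = 5
  011 = 3
  001 = 1
  010 = 2
  101 = 5
= 0o53125


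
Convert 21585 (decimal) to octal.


Divide by 8 repeatedly:
21585 ÷ 8 = 2698 remainder 1
2698 ÷ 8 = 337 remainder 2
337 ÷ 8 = 42 remainder 1
42 ÷ 8 = 5 remainder 2
5 ÷ 8 = 0 remainder 5
Reading remainders bottom-up:
= 0o52121


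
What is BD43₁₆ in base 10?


Positional values:
Position 0: 3 × 16^0 = 3 × 1 = 3
Position 1: 4 × 16^1 = 4 × 16 = 64
Position 2: D × 16^2 = 13 × 256 = 3328
Position 3: B × 16^3 = 11 × 4096 = 45056
Sum = 3 + 64 + 3328 + 45056
= 48451


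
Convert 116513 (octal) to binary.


Each octal digit → 3 binary bits:
  1 = 001
  1 = 001
  6 = 110
  5 = 101
  1 = 001
  3 = 011
Concatenate: 001 001 110 101 001 011
= 001001110101001011


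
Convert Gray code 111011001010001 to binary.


Gray code: 111011001010001
MSB stays the same: 1
Each subsequent bit = prev_binary XOR current_gray:
  B[1] = 1 XOR 1 = 0
  B[2] = 0 XOR 1 = 1
  B[3] = 1 XOR 0 = 1
  B[4] = 1 XOR 1 = 0
  B[5] = 0 XOR 1 = 1
  B[6] = 1 XOR 0 = 1
  B[7] = 1 XOR 0 = 1
  B[8] = 1 XOR 1 = 0
  B[9] = 0 XOR 0 = 0
  B[10] = 0 XOR 1 = 1
  B[11] = 1 XOR 0 = 1
  B[12] = 1 XOR 0 = 1
  B[13] = 1 XOR 0 = 1
  B[14] = 1 XOR 1 = 0
= 101101110011110 (23454 decimal)


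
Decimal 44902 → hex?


Divide by 16 repeatedly:
44902 ÷ 16 = 2806 remainder 6 (6)
2806 ÷ 16 = 175 remainder 6 (6)
175 ÷ 16 = 10 remainder 15 (F)
10 ÷ 16 = 0 remainder 10 (A)
Reading remainders bottom-up:
= 0xAF66


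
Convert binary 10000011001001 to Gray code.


Binary: 10000011001001
Gray code: G = B XOR (B >> 1)
B >> 1 = 01000001100100
10000011001001 XOR 01000001100100:
  1 XOR 0 = 1
  0 XOR 1 = 1
  0 XOR 0 = 0
  0 XOR 0 = 0
  0 XOR 0 = 0
  0 XOR 0 = 0
  1 XOR 0 = 1
  1 XOR 1 = 0
  0 XOR 1 = 1
  0 XOR 0 = 0
  1 XOR 0 = 1
  0 XOR 1 = 1
  0 XOR 0 = 0
  1 XOR 0 = 1
= 11000010101101


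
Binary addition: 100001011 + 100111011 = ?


Align and add column by column (LSB to MSB, carry propagating):
  0100001011
+ 0100111011
  ----------
  col 0: 1 + 1 + 0 (carry in) = 2 → bit 0, carry out 1
  col 1: 1 + 1 + 1 (carry in) = 3 → bit 1, carry out 1
  col 2: 0 + 0 + 1 (carry in) = 1 → bit 1, carry out 0
  col 3: 1 + 1 + 0 (carry in) = 2 → bit 0, carry out 1
  col 4: 0 + 1 + 1 (carry in) = 2 → bit 0, carry out 1
  col 5: 0 + 1 + 1 (carry in) = 2 → bit 0, carry out 1
  col 6: 0 + 0 + 1 (carry in) = 1 → bit 1, carry out 0
  col 7: 0 + 0 + 0 (carry in) = 0 → bit 0, carry out 0
  col 8: 1 + 1 + 0 (carry in) = 2 → bit 0, carry out 1
  col 9: 0 + 0 + 1 (carry in) = 1 → bit 1, carry out 0
Reading bits MSB→LSB: 1001000110
Strip leading zeros: 1001000110
= 1001000110


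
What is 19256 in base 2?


Divide by 2 repeatedly:
19256 ÷ 2 = 9628 remainder 0
9628 ÷ 2 = 4814 remainder 0
4814 ÷ 2 = 2407 remainder 0
2407 ÷ 2 = 1203 remainder 1
1203 ÷ 2 = 601 remainder 1
601 ÷ 2 = 300 remainder 1
300 ÷ 2 = 150 remainder 0
150 ÷ 2 = 75 remainder 0
75 ÷ 2 = 37 remainder 1
37 ÷ 2 = 18 remainder 1
18 ÷ 2 = 9 remainder 0
9 ÷ 2 = 4 remainder 1
4 ÷ 2 = 2 remainder 0
2 ÷ 2 = 1 remainder 0
1 ÷ 2 = 0 remainder 1
Reading remainders bottom-up:
= 100101100111000


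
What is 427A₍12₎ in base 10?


Positional values (base 12):
  A × 12^0 = 10 × 1 = 10
  7 × 12^1 = 7 × 12 = 84
  2 × 12^2 = 2 × 144 = 288
  4 × 12^3 = 4 × 1728 = 6912
Sum = 10 + 84 + 288 + 6912
= 7294


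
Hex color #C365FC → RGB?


Hex: #C365FC
R = C3₁₆ = 195
G = 65₁₆ = 101
B = FC₁₆ = 252
= RGB(195, 101, 252)


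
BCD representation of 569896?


Each digit → 4-bit binary:
  5 → 0101
  6 → 0110
  9 → 1001
  8 → 1000
  9 → 1001
  6 → 0110
= 0101 0110 1001 1000 1001 0110


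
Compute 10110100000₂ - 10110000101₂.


Align and subtract column by column (LSB to MSB, borrowing when needed):
  10110100000
- 10110000101
  -----------
  col 0: (0 - 0 borrow-in) - 1 → borrow from next column: (0+2) - 1 = 1, borrow out 1
  col 1: (0 - 1 borrow-in) - 0 → borrow from next column: (-1+2) - 0 = 1, borrow out 1
  col 2: (0 - 1 borrow-in) - 1 → borrow from next column: (-1+2) - 1 = 0, borrow out 1
  col 3: (0 - 1 borrow-in) - 0 → borrow from next column: (-1+2) - 0 = 1, borrow out 1
  col 4: (0 - 1 borrow-in) - 0 → borrow from next column: (-1+2) - 0 = 1, borrow out 1
  col 5: (1 - 1 borrow-in) - 0 → 0 - 0 = 0, borrow out 0
  col 6: (0 - 0 borrow-in) - 0 → 0 - 0 = 0, borrow out 0
  col 7: (1 - 0 borrow-in) - 1 → 1 - 1 = 0, borrow out 0
  col 8: (1 - 0 borrow-in) - 1 → 1 - 1 = 0, borrow out 0
  col 9: (0 - 0 borrow-in) - 0 → 0 - 0 = 0, borrow out 0
  col 10: (1 - 0 borrow-in) - 1 → 1 - 1 = 0, borrow out 0
Reading bits MSB→LSB: 00000011011
Strip leading zeros: 11011
= 11011


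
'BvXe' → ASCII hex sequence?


String: 'BvXe'  (4 characters)
Per-character ASCII lookup:
  'B': uppercase starts at 65: 'B' = 65 + 1 = 66 → 0x42
  'v': lowercase starts at 97: 'v' = 97 + 21 = 118 → 0x76
  'X': uppercase starts at 65: 'X' = 65 + 23 = 88 → 0x58
  'e': lowercase starts at 97: 'e' = 97 + 4 = 101 → 0x65
= 0x42 0x76 0x58 0x65


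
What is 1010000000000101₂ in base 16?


Group into 4-bit nibbles: 1010000000000101
  1010 = A
  0000 = 0
  0000 = 0
  0101 = 5
= 0xA005


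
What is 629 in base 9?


Divide by 9 repeatedly:
629 ÷ 9 = 69 remainder 8
69 ÷ 9 = 7 remainder 6
7 ÷ 9 = 0 remainder 7
Reading remainders bottom-up:
= 768


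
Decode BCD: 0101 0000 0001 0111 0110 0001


Each 4-bit group → digit:
  0101 → 5
  0000 → 0
  0001 → 1
  0111 → 7
  0110 → 6
  0001 → 1
= 501761


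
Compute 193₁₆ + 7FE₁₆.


Align and add column by column (LSB to MSB, each column mod 16 with carry):
  0193
+ 07FE
  ----
  col 0: 3(3) + E(14) + 0 (carry in) = 17 → 1(1), carry out 1
  col 1: 9(9) + F(15) + 1 (carry in) = 25 → 9(9), carry out 1
  col 2: 1(1) + 7(7) + 1 (carry in) = 9 → 9(9), carry out 0
  col 3: 0(0) + 0(0) + 0 (carry in) = 0 → 0(0), carry out 0
Reading digits MSB→LSB: 0991
Strip leading zeros: 991
= 0x991


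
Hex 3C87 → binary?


Each hex digit → 4 binary bits:
  3 = 0011
  C = 1100
  8 = 1000
  7 = 0111
Concatenate: 0011 1100 1000 0111
= 0011110010000111


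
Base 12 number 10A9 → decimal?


Positional values (base 12):
  9 × 12^0 = 9 × 1 = 9
  A × 12^1 = 10 × 12 = 120
  0 × 12^2 = 0 × 144 = 0
  1 × 12^3 = 1 × 1728 = 1728
Sum = 9 + 120 + 0 + 1728
= 1857


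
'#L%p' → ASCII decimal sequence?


String: '#L%p'  (4 characters)
Per-character ASCII lookup:
  '#': special character: '#' = 35
  'L': uppercase starts at 65: 'L' = 65 + 11 = 76
  '%': special character: '%' = 37
  'p': lowercase starts at 97: 'p' = 97 + 15 = 112
= 35 76 37 112


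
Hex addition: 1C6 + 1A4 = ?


Align and add column by column (LSB to MSB, each column mod 16 with carry):
  01C6
+ 01A4
  ----
  col 0: 6(6) + 4(4) + 0 (carry in) = 10 → A(10), carry out 0
  col 1: C(12) + A(10) + 0 (carry in) = 22 → 6(6), carry out 1
  col 2: 1(1) + 1(1) + 1 (carry in) = 3 → 3(3), carry out 0
  col 3: 0(0) + 0(0) + 0 (carry in) = 0 → 0(0), carry out 0
Reading digits MSB→LSB: 036A
Strip leading zeros: 36A
= 0x36A


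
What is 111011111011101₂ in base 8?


Group into 3-bit groups: 111011111011101
  111 = 7
  011 = 3
  111 = 7
  011 = 3
  101 = 5
= 0o73735


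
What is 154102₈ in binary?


Each octal digit → 3 binary bits:
  1 = 001
  5 = 101
  4 = 100
  1 = 001
  0 = 000
  2 = 010
Concatenate: 001 101 100 001 000 010
= 001101100001000010


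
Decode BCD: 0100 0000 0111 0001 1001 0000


Each 4-bit group → digit:
  0100 → 4
  0000 → 0
  0111 → 7
  0001 → 1
  1001 → 9
  0000 → 0
= 407190


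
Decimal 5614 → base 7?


Divide by 7 repeatedly:
5614 ÷ 7 = 802 remainder 0
802 ÷ 7 = 114 remainder 4
114 ÷ 7 = 16 remainder 2
16 ÷ 7 = 2 remainder 2
2 ÷ 7 = 0 remainder 2
Reading remainders bottom-up:
= 22240


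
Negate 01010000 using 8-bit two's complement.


Original: 01010000
Step 1 - Invert all bits: 10101111
Step 2 - Add 1: 10101111 + 1
= 10110000 (represents -80)


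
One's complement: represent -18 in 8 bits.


Original: 00010010
Invert all bits:
  bit 0: 0 → 1
  bit 1: 0 → 1
  bit 2: 0 → 1
  bit 3: 1 → 0
  bit 4: 0 → 1
  bit 5: 0 → 1
  bit 6: 1 → 0
  bit 7: 0 → 1
= 11101101


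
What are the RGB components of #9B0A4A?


Hex: #9B0A4A
R = 9B₁₆ = 155
G = 0A₁₆ = 10
B = 4A₁₆ = 74
= RGB(155, 10, 74)


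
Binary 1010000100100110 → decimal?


Positional values:
Bit 1: 1 × 2^1 = 2
Bit 2: 1 × 2^2 = 4
Bit 5: 1 × 2^5 = 32
Bit 8: 1 × 2^8 = 256
Bit 13: 1 × 2^13 = 8192
Bit 15: 1 × 2^15 = 32768
Sum = 2 + 4 + 32 + 256 + 8192 + 32768
= 41254


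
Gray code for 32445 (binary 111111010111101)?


Binary: 111111010111101
Gray code: G = B XOR (B >> 1)
B >> 1 = 011111101011110
111111010111101 XOR 011111101011110:
  1 XOR 0 = 1
  1 XOR 1 = 0
  1 XOR 1 = 0
  1 XOR 1 = 0
  1 XOR 1 = 0
  1 XOR 1 = 0
  0 XOR 1 = 1
  1 XOR 0 = 1
  0 XOR 1 = 1
  1 XOR 0 = 1
  1 XOR 1 = 0
  1 XOR 1 = 0
  1 XOR 1 = 0
  0 XOR 1 = 1
  1 XOR 0 = 1
= 100000111100011


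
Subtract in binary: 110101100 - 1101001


Align and subtract column by column (LSB to MSB, borrowing when needed):
  110101100
- 001101001
  ---------
  col 0: (0 - 0 borrow-in) - 1 → borrow from next column: (0+2) - 1 = 1, borrow out 1
  col 1: (0 - 1 borrow-in) - 0 → borrow from next column: (-1+2) - 0 = 1, borrow out 1
  col 2: (1 - 1 borrow-in) - 0 → 0 - 0 = 0, borrow out 0
  col 3: (1 - 0 borrow-in) - 1 → 1 - 1 = 0, borrow out 0
  col 4: (0 - 0 borrow-in) - 0 → 0 - 0 = 0, borrow out 0
  col 5: (1 - 0 borrow-in) - 1 → 1 - 1 = 0, borrow out 0
  col 6: (0 - 0 borrow-in) - 1 → borrow from next column: (0+2) - 1 = 1, borrow out 1
  col 7: (1 - 1 borrow-in) - 0 → 0 - 0 = 0, borrow out 0
  col 8: (1 - 0 borrow-in) - 0 → 1 - 0 = 1, borrow out 0
Reading bits MSB→LSB: 101000011
Strip leading zeros: 101000011
= 101000011


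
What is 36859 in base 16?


Divide by 16 repeatedly:
36859 ÷ 16 = 2303 remainder 11 (B)
2303 ÷ 16 = 143 remainder 15 (F)
143 ÷ 16 = 8 remainder 15 (F)
8 ÷ 16 = 0 remainder 8 (8)
Reading remainders bottom-up:
= 0x8FFB


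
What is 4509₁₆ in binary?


Each hex digit → 4 binary bits:
  4 = 0100
  5 = 0101
  0 = 0000
  9 = 1001
Concatenate: 0100 0101 0000 1001
= 0100010100001001


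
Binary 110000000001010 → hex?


Group into 4-bit nibbles: 0110000000001010
  0110 = 6
  0000 = 0
  0000 = 0
  1010 = A
= 0x600A


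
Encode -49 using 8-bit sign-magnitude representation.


Sign bit: 1 (negative)
Magnitude: 49 = 0110001
= 10110001


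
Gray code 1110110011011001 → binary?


Gray code: 1110110011011001
MSB stays the same: 1
Each subsequent bit = prev_binary XOR current_gray:
  B[1] = 1 XOR 1 = 0
  B[2] = 0 XOR 1 = 1
  B[3] = 1 XOR 0 = 1
  B[4] = 1 XOR 1 = 0
  B[5] = 0 XOR 1 = 1
  B[6] = 1 XOR 0 = 1
  B[7] = 1 XOR 0 = 1
  B[8] = 1 XOR 1 = 0
  B[9] = 0 XOR 1 = 1
  B[10] = 1 XOR 0 = 1
  B[11] = 1 XOR 1 = 0
  B[12] = 0 XOR 1 = 1
  B[13] = 1 XOR 0 = 1
  B[14] = 1 XOR 0 = 1
  B[15] = 1 XOR 1 = 0
= 1011011101101110 (46958 decimal)


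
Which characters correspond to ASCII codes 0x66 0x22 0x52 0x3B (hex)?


Codes (hex): 0x66 0x22 0x52 0x3B
Per-code ASCII lookup:
  0x66 = 102  (range 97-122: lowercase, 102 - 97 = 5) → 'f'
  0x22 = 34  (special character) → '"'
  0x52 = 82  (range 65-90: uppercase, 82 - 65 = 17) → 'R'
  0x3B = 59  (special character) → ';'
= 'f"R;'


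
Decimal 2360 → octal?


Divide by 8 repeatedly:
2360 ÷ 8 = 295 remainder 0
295 ÷ 8 = 36 remainder 7
36 ÷ 8 = 4 remainder 4
4 ÷ 8 = 0 remainder 4
Reading remainders bottom-up:
= 0o4470


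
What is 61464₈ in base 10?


Positional values:
Position 0: 4 × 8^0 = 4
Position 1: 6 × 8^1 = 48
Position 2: 4 × 8^2 = 256
Position 3: 1 × 8^3 = 512
Position 4: 6 × 8^4 = 24576
Sum = 4 + 48 + 256 + 512 + 24576
= 25396


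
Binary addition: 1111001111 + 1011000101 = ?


Align and add column by column (LSB to MSB, carry propagating):
  01111001111
+ 01011000101
  -----------
  col 0: 1 + 1 + 0 (carry in) = 2 → bit 0, carry out 1
  col 1: 1 + 0 + 1 (carry in) = 2 → bit 0, carry out 1
  col 2: 1 + 1 + 1 (carry in) = 3 → bit 1, carry out 1
  col 3: 1 + 0 + 1 (carry in) = 2 → bit 0, carry out 1
  col 4: 0 + 0 + 1 (carry in) = 1 → bit 1, carry out 0
  col 5: 0 + 0 + 0 (carry in) = 0 → bit 0, carry out 0
  col 6: 1 + 1 + 0 (carry in) = 2 → bit 0, carry out 1
  col 7: 1 + 1 + 1 (carry in) = 3 → bit 1, carry out 1
  col 8: 1 + 0 + 1 (carry in) = 2 → bit 0, carry out 1
  col 9: 1 + 1 + 1 (carry in) = 3 → bit 1, carry out 1
  col 10: 0 + 0 + 1 (carry in) = 1 → bit 1, carry out 0
Reading bits MSB→LSB: 11010010100
Strip leading zeros: 11010010100
= 11010010100


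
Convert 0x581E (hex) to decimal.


Positional values:
Position 0: E × 16^0 = 14 × 1 = 14
Position 1: 1 × 16^1 = 1 × 16 = 16
Position 2: 8 × 16^2 = 8 × 256 = 2048
Position 3: 5 × 16^3 = 5 × 4096 = 20480
Sum = 14 + 16 + 2048 + 20480
= 22558


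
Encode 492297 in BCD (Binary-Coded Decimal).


Each digit → 4-bit binary:
  4 → 0100
  9 → 1001
  2 → 0010
  2 → 0010
  9 → 1001
  7 → 0111
= 0100 1001 0010 0010 1001 0111


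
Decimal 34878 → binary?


Divide by 2 repeatedly:
34878 ÷ 2 = 17439 remainder 0
17439 ÷ 2 = 8719 remainder 1
8719 ÷ 2 = 4359 remainder 1
4359 ÷ 2 = 2179 remainder 1
2179 ÷ 2 = 1089 remainder 1
1089 ÷ 2 = 544 remainder 1
544 ÷ 2 = 272 remainder 0
272 ÷ 2 = 136 remainder 0
136 ÷ 2 = 68 remainder 0
68 ÷ 2 = 34 remainder 0
34 ÷ 2 = 17 remainder 0
17 ÷ 2 = 8 remainder 1
8 ÷ 2 = 4 remainder 0
4 ÷ 2 = 2 remainder 0
2 ÷ 2 = 1 remainder 0
1 ÷ 2 = 0 remainder 1
Reading remainders bottom-up:
= 1000100000111110


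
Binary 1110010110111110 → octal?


Group into 3-bit groups: 001110010110111110
  001 = 1
  110 = 6
  010 = 2
  110 = 6
  111 = 7
  110 = 6
= 0o162676


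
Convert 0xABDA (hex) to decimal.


Positional values:
Position 0: A × 16^0 = 10 × 1 = 10
Position 1: D × 16^1 = 13 × 16 = 208
Position 2: B × 16^2 = 11 × 256 = 2816
Position 3: A × 16^3 = 10 × 4096 = 40960
Sum = 10 + 208 + 2816 + 40960
= 43994


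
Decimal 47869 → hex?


Divide by 16 repeatedly:
47869 ÷ 16 = 2991 remainder 13 (D)
2991 ÷ 16 = 186 remainder 15 (F)
186 ÷ 16 = 11 remainder 10 (A)
11 ÷ 16 = 0 remainder 11 (B)
Reading remainders bottom-up:
= 0xBAFD


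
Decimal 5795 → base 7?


Divide by 7 repeatedly:
5795 ÷ 7 = 827 remainder 6
827 ÷ 7 = 118 remainder 1
118 ÷ 7 = 16 remainder 6
16 ÷ 7 = 2 remainder 2
2 ÷ 7 = 0 remainder 2
Reading remainders bottom-up:
= 22616


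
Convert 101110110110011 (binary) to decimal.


Positional values:
Bit 0: 1 × 2^0 = 1
Bit 1: 1 × 2^1 = 2
Bit 4: 1 × 2^4 = 16
Bit 5: 1 × 2^5 = 32
Bit 7: 1 × 2^7 = 128
Bit 8: 1 × 2^8 = 256
Bit 10: 1 × 2^10 = 1024
Bit 11: 1 × 2^11 = 2048
Bit 12: 1 × 2^12 = 4096
Bit 14: 1 × 2^14 = 16384
Sum = 1 + 2 + 16 + 32 + 128 + 256 + 1024 + 2048 + 4096 + 16384
= 23987


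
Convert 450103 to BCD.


Each digit → 4-bit binary:
  4 → 0100
  5 → 0101
  0 → 0000
  1 → 0001
  0 → 0000
  3 → 0011
= 0100 0101 0000 0001 0000 0011


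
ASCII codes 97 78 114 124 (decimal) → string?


Codes (decimal): 97 78 114 124
Per-code ASCII lookup:
  97  (range 97-122: lowercase, 97 - 97 = 0) → 'a'
  78  (range 65-90: uppercase, 78 - 65 = 13) → 'N'
  114  (range 97-122: lowercase, 114 - 97 = 17) → 'r'
  124  (special character) → '|'
= 'aNr|'


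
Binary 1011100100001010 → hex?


Group into 4-bit nibbles: 1011100100001010
  1011 = B
  1001 = 9
  0000 = 0
  1010 = A
= 0xB90A


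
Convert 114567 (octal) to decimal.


Positional values:
Position 0: 7 × 8^0 = 7
Position 1: 6 × 8^1 = 48
Position 2: 5 × 8^2 = 320
Position 3: 4 × 8^3 = 2048
Position 4: 1 × 8^4 = 4096
Position 5: 1 × 8^5 = 32768
Sum = 7 + 48 + 320 + 2048 + 4096 + 32768
= 39287


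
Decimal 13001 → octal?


Divide by 8 repeatedly:
13001 ÷ 8 = 1625 remainder 1
1625 ÷ 8 = 203 remainder 1
203 ÷ 8 = 25 remainder 3
25 ÷ 8 = 3 remainder 1
3 ÷ 8 = 0 remainder 3
Reading remainders bottom-up:
= 0o31311


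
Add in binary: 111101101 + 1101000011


Align and add column by column (LSB to MSB, carry propagating):
  00111101101
+ 01101000011
  -----------
  col 0: 1 + 1 + 0 (carry in) = 2 → bit 0, carry out 1
  col 1: 0 + 1 + 1 (carry in) = 2 → bit 0, carry out 1
  col 2: 1 + 0 + 1 (carry in) = 2 → bit 0, carry out 1
  col 3: 1 + 0 + 1 (carry in) = 2 → bit 0, carry out 1
  col 4: 0 + 0 + 1 (carry in) = 1 → bit 1, carry out 0
  col 5: 1 + 0 + 0 (carry in) = 1 → bit 1, carry out 0
  col 6: 1 + 1 + 0 (carry in) = 2 → bit 0, carry out 1
  col 7: 1 + 0 + 1 (carry in) = 2 → bit 0, carry out 1
  col 8: 1 + 1 + 1 (carry in) = 3 → bit 1, carry out 1
  col 9: 0 + 1 + 1 (carry in) = 2 → bit 0, carry out 1
  col 10: 0 + 0 + 1 (carry in) = 1 → bit 1, carry out 0
Reading bits MSB→LSB: 10100110000
Strip leading zeros: 10100110000
= 10100110000


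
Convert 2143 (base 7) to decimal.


Positional values (base 7):
  3 × 7^0 = 3 × 1 = 3
  4 × 7^1 = 4 × 7 = 28
  1 × 7^2 = 1 × 49 = 49
  2 × 7^3 = 2 × 343 = 686
Sum = 3 + 28 + 49 + 686
= 766


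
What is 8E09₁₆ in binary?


Each hex digit → 4 binary bits:
  8 = 1000
  E = 1110
  0 = 0000
  9 = 1001
Concatenate: 1000 1110 0000 1001
= 1000111000001001


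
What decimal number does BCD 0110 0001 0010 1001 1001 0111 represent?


Each 4-bit group → digit:
  0110 → 6
  0001 → 1
  0010 → 2
  1001 → 9
  1001 → 9
  0111 → 7
= 612997


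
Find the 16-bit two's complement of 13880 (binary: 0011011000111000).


Original: 0011011000111000
Step 1 - Invert all bits: 1100100111000111
Step 2 - Add 1: 1100100111000111 + 1
= 1100100111001000 (represents -13880)


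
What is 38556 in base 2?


Divide by 2 repeatedly:
38556 ÷ 2 = 19278 remainder 0
19278 ÷ 2 = 9639 remainder 0
9639 ÷ 2 = 4819 remainder 1
4819 ÷ 2 = 2409 remainder 1
2409 ÷ 2 = 1204 remainder 1
1204 ÷ 2 = 602 remainder 0
602 ÷ 2 = 301 remainder 0
301 ÷ 2 = 150 remainder 1
150 ÷ 2 = 75 remainder 0
75 ÷ 2 = 37 remainder 1
37 ÷ 2 = 18 remainder 1
18 ÷ 2 = 9 remainder 0
9 ÷ 2 = 4 remainder 1
4 ÷ 2 = 2 remainder 0
2 ÷ 2 = 1 remainder 0
1 ÷ 2 = 0 remainder 1
Reading remainders bottom-up:
= 1001011010011100


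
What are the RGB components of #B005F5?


Hex: #B005F5
R = B0₁₆ = 176
G = 05₁₆ = 5
B = F5₁₆ = 245
= RGB(176, 5, 245)


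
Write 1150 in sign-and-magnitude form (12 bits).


Sign bit: 0 (positive)
Magnitude: 1150 = 10001111110
= 010001111110


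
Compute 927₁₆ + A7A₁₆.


Align and add column by column (LSB to MSB, each column mod 16 with carry):
  0927
+ 0A7A
  ----
  col 0: 7(7) + A(10) + 0 (carry in) = 17 → 1(1), carry out 1
  col 1: 2(2) + 7(7) + 1 (carry in) = 10 → A(10), carry out 0
  col 2: 9(9) + A(10) + 0 (carry in) = 19 → 3(3), carry out 1
  col 3: 0(0) + 0(0) + 1 (carry in) = 1 → 1(1), carry out 0
Reading digits MSB→LSB: 13A1
Strip leading zeros: 13A1
= 0x13A1


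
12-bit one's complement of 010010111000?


Original: 010010111000
Invert all bits:
  bit 0: 0 → 1
  bit 1: 1 → 0
  bit 2: 0 → 1
  bit 3: 0 → 1
  bit 4: 1 → 0
  bit 5: 0 → 1
  bit 6: 1 → 0
  bit 7: 1 → 0
  bit 8: 1 → 0
  bit 9: 0 → 1
  bit 10: 0 → 1
  bit 11: 0 → 1
= 101101000111


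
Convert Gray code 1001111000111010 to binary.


Gray code: 1001111000111010
MSB stays the same: 1
Each subsequent bit = prev_binary XOR current_gray:
  B[1] = 1 XOR 0 = 1
  B[2] = 1 XOR 0 = 1
  B[3] = 1 XOR 1 = 0
  B[4] = 0 XOR 1 = 1
  B[5] = 1 XOR 1 = 0
  B[6] = 0 XOR 1 = 1
  B[7] = 1 XOR 0 = 1
  B[8] = 1 XOR 0 = 1
  B[9] = 1 XOR 0 = 1
  B[10] = 1 XOR 1 = 0
  B[11] = 0 XOR 1 = 1
  B[12] = 1 XOR 1 = 0
  B[13] = 0 XOR 0 = 0
  B[14] = 0 XOR 1 = 1
  B[15] = 1 XOR 0 = 1
= 1110101111010011 (60371 decimal)


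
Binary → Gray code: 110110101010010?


Binary: 110110101010010
Gray code: G = B XOR (B >> 1)
B >> 1 = 011011010101001
110110101010010 XOR 011011010101001:
  1 XOR 0 = 1
  1 XOR 1 = 0
  0 XOR 1 = 1
  1 XOR 0 = 1
  1 XOR 1 = 0
  0 XOR 1 = 1
  1 XOR 0 = 1
  0 XOR 1 = 1
  1 XOR 0 = 1
  0 XOR 1 = 1
  1 XOR 0 = 1
  0 XOR 1 = 1
  0 XOR 0 = 0
  1 XOR 0 = 1
  0 XOR 1 = 1
= 101101111111011


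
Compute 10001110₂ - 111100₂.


Align and subtract column by column (LSB to MSB, borrowing when needed):
  10001110
- 00111100
  --------
  col 0: (0 - 0 borrow-in) - 0 → 0 - 0 = 0, borrow out 0
  col 1: (1 - 0 borrow-in) - 0 → 1 - 0 = 1, borrow out 0
  col 2: (1 - 0 borrow-in) - 1 → 1 - 1 = 0, borrow out 0
  col 3: (1 - 0 borrow-in) - 1 → 1 - 1 = 0, borrow out 0
  col 4: (0 - 0 borrow-in) - 1 → borrow from next column: (0+2) - 1 = 1, borrow out 1
  col 5: (0 - 1 borrow-in) - 1 → borrow from next column: (-1+2) - 1 = 0, borrow out 1
  col 6: (0 - 1 borrow-in) - 0 → borrow from next column: (-1+2) - 0 = 1, borrow out 1
  col 7: (1 - 1 borrow-in) - 0 → 0 - 0 = 0, borrow out 0
Reading bits MSB→LSB: 01010010
Strip leading zeros: 1010010
= 1010010


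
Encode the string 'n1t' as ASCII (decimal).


String: 'n1t'  (3 characters)
Per-character ASCII lookup:
  'n': lowercase starts at 97: 'n' = 97 + 13 = 110
  '1': digits start at 48: '1' = 48 + 1 = 49
  't': lowercase starts at 97: 't' = 97 + 19 = 116
= 110 49 116


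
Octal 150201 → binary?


Each octal digit → 3 binary bits:
  1 = 001
  5 = 101
  0 = 000
  2 = 010
  0 = 000
  1 = 001
Concatenate: 001 101 000 010 000 001
= 001101000010000001


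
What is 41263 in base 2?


Divide by 2 repeatedly:
41263 ÷ 2 = 20631 remainder 1
20631 ÷ 2 = 10315 remainder 1
10315 ÷ 2 = 5157 remainder 1
5157 ÷ 2 = 2578 remainder 1
2578 ÷ 2 = 1289 remainder 0
1289 ÷ 2 = 644 remainder 1
644 ÷ 2 = 322 remainder 0
322 ÷ 2 = 161 remainder 0
161 ÷ 2 = 80 remainder 1
80 ÷ 2 = 40 remainder 0
40 ÷ 2 = 20 remainder 0
20 ÷ 2 = 10 remainder 0
10 ÷ 2 = 5 remainder 0
5 ÷ 2 = 2 remainder 1
2 ÷ 2 = 1 remainder 0
1 ÷ 2 = 0 remainder 1
Reading remainders bottom-up:
= 1010000100101111


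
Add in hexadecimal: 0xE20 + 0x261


Align and add column by column (LSB to MSB, each column mod 16 with carry):
  0E20
+ 0261
  ----
  col 0: 0(0) + 1(1) + 0 (carry in) = 1 → 1(1), carry out 0
  col 1: 2(2) + 6(6) + 0 (carry in) = 8 → 8(8), carry out 0
  col 2: E(14) + 2(2) + 0 (carry in) = 16 → 0(0), carry out 1
  col 3: 0(0) + 0(0) + 1 (carry in) = 1 → 1(1), carry out 0
Reading digits MSB→LSB: 1081
Strip leading zeros: 1081
= 0x1081


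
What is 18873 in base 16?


Divide by 16 repeatedly:
18873 ÷ 16 = 1179 remainder 9 (9)
1179 ÷ 16 = 73 remainder 11 (B)
73 ÷ 16 = 4 remainder 9 (9)
4 ÷ 16 = 0 remainder 4 (4)
Reading remainders bottom-up:
= 0x49B9


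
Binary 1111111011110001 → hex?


Group into 4-bit nibbles: 1111111011110001
  1111 = F
  1110 = E
  1111 = F
  0001 = 1
= 0xFEF1


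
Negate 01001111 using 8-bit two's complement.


Original: 01001111
Step 1 - Invert all bits: 10110000
Step 2 - Add 1: 10110000 + 1
= 10110001 (represents -79)


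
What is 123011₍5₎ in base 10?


Positional values (base 5):
  1 × 5^0 = 1 × 1 = 1
  1 × 5^1 = 1 × 5 = 5
  0 × 5^2 = 0 × 25 = 0
  3 × 5^3 = 3 × 125 = 375
  2 × 5^4 = 2 × 625 = 1250
  1 × 5^5 = 1 × 3125 = 3125
Sum = 1 + 5 + 0 + 375 + 1250 + 3125
= 4756


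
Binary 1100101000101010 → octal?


Group into 3-bit groups: 001100101000101010
  001 = 1
  100 = 4
  101 = 5
  000 = 0
  101 = 5
  010 = 2
= 0o145052


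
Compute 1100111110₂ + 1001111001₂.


Align and add column by column (LSB to MSB, carry propagating):
  01100111110
+ 01001111001
  -----------
  col 0: 0 + 1 + 0 (carry in) = 1 → bit 1, carry out 0
  col 1: 1 + 0 + 0 (carry in) = 1 → bit 1, carry out 0
  col 2: 1 + 0 + 0 (carry in) = 1 → bit 1, carry out 0
  col 3: 1 + 1 + 0 (carry in) = 2 → bit 0, carry out 1
  col 4: 1 + 1 + 1 (carry in) = 3 → bit 1, carry out 1
  col 5: 1 + 1 + 1 (carry in) = 3 → bit 1, carry out 1
  col 6: 0 + 1 + 1 (carry in) = 2 → bit 0, carry out 1
  col 7: 0 + 0 + 1 (carry in) = 1 → bit 1, carry out 0
  col 8: 1 + 0 + 0 (carry in) = 1 → bit 1, carry out 0
  col 9: 1 + 1 + 0 (carry in) = 2 → bit 0, carry out 1
  col 10: 0 + 0 + 1 (carry in) = 1 → bit 1, carry out 0
Reading bits MSB→LSB: 10110110111
Strip leading zeros: 10110110111
= 10110110111


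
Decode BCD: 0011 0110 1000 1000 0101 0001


Each 4-bit group → digit:
  0011 → 3
  0110 → 6
  1000 → 8
  1000 → 8
  0101 → 5
  0001 → 1
= 368851


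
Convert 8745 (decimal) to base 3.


Divide by 3 repeatedly:
8745 ÷ 3 = 2915 remainder 0
2915 ÷ 3 = 971 remainder 2
971 ÷ 3 = 323 remainder 2
323 ÷ 3 = 107 remainder 2
107 ÷ 3 = 35 remainder 2
35 ÷ 3 = 11 remainder 2
11 ÷ 3 = 3 remainder 2
3 ÷ 3 = 1 remainder 0
1 ÷ 3 = 0 remainder 1
Reading remainders bottom-up:
= 102222220


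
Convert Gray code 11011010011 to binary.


Gray code: 11011010011
MSB stays the same: 1
Each subsequent bit = prev_binary XOR current_gray:
  B[1] = 1 XOR 1 = 0
  B[2] = 0 XOR 0 = 0
  B[3] = 0 XOR 1 = 1
  B[4] = 1 XOR 1 = 0
  B[5] = 0 XOR 0 = 0
  B[6] = 0 XOR 1 = 1
  B[7] = 1 XOR 0 = 1
  B[8] = 1 XOR 0 = 1
  B[9] = 1 XOR 1 = 0
  B[10] = 0 XOR 1 = 1
= 10010011101 (1181 decimal)


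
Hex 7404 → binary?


Each hex digit → 4 binary bits:
  7 = 0111
  4 = 0100
  0 = 0000
  4 = 0100
Concatenate: 0111 0100 0000 0100
= 0111010000000100


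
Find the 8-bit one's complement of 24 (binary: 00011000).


Original: 00011000
Invert all bits:
  bit 0: 0 → 1
  bit 1: 0 → 1
  bit 2: 0 → 1
  bit 3: 1 → 0
  bit 4: 1 → 0
  bit 5: 0 → 1
  bit 6: 0 → 1
  bit 7: 0 → 1
= 11100111


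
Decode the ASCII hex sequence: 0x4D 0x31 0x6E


Codes (hex): 0x4D 0x31 0x6E
Per-code ASCII lookup:
  0x4D = 77  (range 65-90: uppercase, 77 - 65 = 12) → 'M'
  0x31 = 49  (range 48-57: digits, 49 - 48 = 1) → '1'
  0x6E = 110  (range 97-122: lowercase, 110 - 97 = 13) → 'n'
= 'M1n'


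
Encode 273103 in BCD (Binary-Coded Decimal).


Each digit → 4-bit binary:
  2 → 0010
  7 → 0111
  3 → 0011
  1 → 0001
  0 → 0000
  3 → 0011
= 0010 0111 0011 0001 0000 0011


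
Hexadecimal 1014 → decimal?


Positional values:
Position 0: 4 × 16^0 = 4 × 1 = 4
Position 1: 1 × 16^1 = 1 × 16 = 16
Position 2: 0 × 16^2 = 0 × 256 = 0
Position 3: 1 × 16^3 = 1 × 4096 = 4096
Sum = 4 + 16 + 0 + 4096
= 4116


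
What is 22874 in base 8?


Divide by 8 repeatedly:
22874 ÷ 8 = 2859 remainder 2
2859 ÷ 8 = 357 remainder 3
357 ÷ 8 = 44 remainder 5
44 ÷ 8 = 5 remainder 4
5 ÷ 8 = 0 remainder 5
Reading remainders bottom-up:
= 0o54532


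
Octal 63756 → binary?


Each octal digit → 3 binary bits:
  6 = 110
  3 = 011
  7 = 111
  5 = 101
  6 = 110
Concatenate: 110 011 111 101 110
= 110011111101110


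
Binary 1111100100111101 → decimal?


Positional values:
Bit 0: 1 × 2^0 = 1
Bit 2: 1 × 2^2 = 4
Bit 3: 1 × 2^3 = 8
Bit 4: 1 × 2^4 = 16
Bit 5: 1 × 2^5 = 32
Bit 8: 1 × 2^8 = 256
Bit 11: 1 × 2^11 = 2048
Bit 12: 1 × 2^12 = 4096
Bit 13: 1 × 2^13 = 8192
Bit 14: 1 × 2^14 = 16384
Bit 15: 1 × 2^15 = 32768
Sum = 1 + 4 + 8 + 16 + 32 + 256 + 2048 + 4096 + 8192 + 16384 + 32768
= 63805


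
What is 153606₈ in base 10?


Positional values:
Position 0: 6 × 8^0 = 6
Position 1: 0 × 8^1 = 0
Position 2: 6 × 8^2 = 384
Position 3: 3 × 8^3 = 1536
Position 4: 5 × 8^4 = 20480
Position 5: 1 × 8^5 = 32768
Sum = 6 + 0 + 384 + 1536 + 20480 + 32768
= 55174


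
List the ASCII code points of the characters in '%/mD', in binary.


String: '%/mD'  (4 characters)
Per-character ASCII lookup:
  '%': special character: '%' = 37 → 100101
  '/': special character: '/' = 47 → 101111
  'm': lowercase starts at 97: 'm' = 97 + 12 = 109 → 1101101
  'D': uppercase starts at 65: 'D' = 65 + 3 = 68 → 1000100
= 100101 101111 1101101 1000100


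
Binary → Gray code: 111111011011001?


Binary: 111111011011001
Gray code: G = B XOR (B >> 1)
B >> 1 = 011111101101100
111111011011001 XOR 011111101101100:
  1 XOR 0 = 1
  1 XOR 1 = 0
  1 XOR 1 = 0
  1 XOR 1 = 0
  1 XOR 1 = 0
  1 XOR 1 = 0
  0 XOR 1 = 1
  1 XOR 0 = 1
  1 XOR 1 = 0
  0 XOR 1 = 1
  1 XOR 0 = 1
  1 XOR 1 = 0
  0 XOR 1 = 1
  0 XOR 0 = 0
  1 XOR 0 = 1
= 100000110110101
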